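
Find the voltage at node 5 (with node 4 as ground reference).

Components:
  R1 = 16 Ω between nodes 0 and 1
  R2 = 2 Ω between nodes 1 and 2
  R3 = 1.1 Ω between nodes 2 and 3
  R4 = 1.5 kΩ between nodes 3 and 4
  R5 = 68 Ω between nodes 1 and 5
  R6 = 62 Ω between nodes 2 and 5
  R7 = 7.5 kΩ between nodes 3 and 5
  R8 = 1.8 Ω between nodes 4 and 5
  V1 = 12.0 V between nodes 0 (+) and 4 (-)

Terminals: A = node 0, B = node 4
Nodal analysis, taking node 4 as the 0 V reference.
Source V1 fixes V_0 = 12 V.
KCL at each unknown node (sum of currents leaving = 0; resistances in Ω):
  Node 1: (V_1 - 12)/16 + (V_1 - V_2)/2 + (V_1 - V_5)/68 = 0
  Node 2: (V_2 - V_1)/2 + (V_2 - V_3)/1.1 + (V_2 - V_5)/62 = 0
  Node 3: (V_3 - V_2)/1.1 + (V_3 - 0)/1500 + (V_3 - V_5)/7500 = 0
  Node 5: (V_5 - V_1)/68 + (V_5 - V_2)/62 + (V_5 - V_3)/7500 + (V_5 - 0)/1.8 = 0
Collecting terms (coefficients in siemens):
  0.5772·V_1 - 0.5·V_2 - 0.01471·V_5 = 0.75
  1.425·V_2 - 0.5·V_1 - 0.9091·V_3 - 0.01613·V_5 = 0
  0.9099·V_3 - 0.9091·V_2 - 0.0001333·V_5 = 0
  0.5865·V_5 - 0.01471·V_1 - 0.01613·V_2 - 0.0001333·V_3 = 0
Solving these 4 simultaneous equations (Gaussian elimination) gives:
  V_1 = 8.152 V, V_2 = 7.899 V, V_3 = 7.892 V, V_5 = 0.4234 V
The requested potential is V_5 = 0.4234 V.

Final answer: V_5 = 0.4234 V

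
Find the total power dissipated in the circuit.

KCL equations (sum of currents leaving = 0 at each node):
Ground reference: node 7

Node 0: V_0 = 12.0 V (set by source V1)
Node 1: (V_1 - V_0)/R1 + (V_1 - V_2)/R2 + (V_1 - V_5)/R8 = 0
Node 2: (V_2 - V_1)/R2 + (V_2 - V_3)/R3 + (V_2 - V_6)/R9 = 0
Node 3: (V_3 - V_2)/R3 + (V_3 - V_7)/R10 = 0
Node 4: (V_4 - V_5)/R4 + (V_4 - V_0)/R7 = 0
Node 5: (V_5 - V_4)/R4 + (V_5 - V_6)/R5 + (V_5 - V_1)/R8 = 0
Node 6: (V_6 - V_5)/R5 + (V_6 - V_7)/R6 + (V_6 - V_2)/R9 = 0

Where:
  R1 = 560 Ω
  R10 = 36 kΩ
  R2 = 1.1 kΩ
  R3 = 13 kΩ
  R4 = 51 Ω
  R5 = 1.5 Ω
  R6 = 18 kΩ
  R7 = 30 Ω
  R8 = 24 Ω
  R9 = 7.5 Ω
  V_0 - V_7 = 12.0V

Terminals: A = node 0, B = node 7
Nodal analysis, taking node 7 as the 0 V reference.
Source V1 fixes V_0 = 12 V.
KCL at each unknown node (sum of currents leaving = 0; resistances in Ω):
  Node 1: (V_1 - 12)/560 + (V_1 - V_2)/1100 + (V_1 - V_5)/24 = 0
  Node 2: (V_2 - V_1)/1100 + (V_2 - V_3)/13000 + (V_2 - V_6)/7.5 = 0
  Node 3: (V_3 - V_2)/13000 + (V_3 - 0)/36000 = 0
  Node 4: (V_4 - V_5)/51 + (V_4 - 12)/30 = 0
  Node 5: (V_5 - V_4)/51 + (V_5 - V_6)/1.5 + (V_5 - V_1)/24 = 0
  Node 6: (V_6 - V_5)/1.5 + (V_6 - 0)/18000 + (V_6 - V_2)/7.5 = 0
Collecting terms (coefficients in siemens):
  0.04436·V_1 - 0.0009091·V_2 - 0.04167·V_5 = 0.02143
  0.1343·V_2 - 0.0009091·V_1 - 0.00007692·V_3 - 0.1333·V_6 = 0
  0.0001047·V_3 - 0.00007692·V_2 = 0
  0.05294·V_4 - 0.01961·V_5 = 0.4
  0.7279·V_5 - 0.04167·V_1 - 0.01961·V_4 - 0.6667·V_6 = 0
  0.8001·V_6 - 0.1333·V_2 - 0.6667·V_5 = 0
Solving these 6 simultaneous equations (Gaussian elimination) gives:
  V_1 = 11.94 V, V_2 = 11.93 V, V_3 = 8.767 V, V_4 = 11.98 V
  V_5 = 11.94 V, V_6 = 11.93 V
Power in each resistor, P = (ΔV)²/R:
  P_R1 = (12 - 11.94)²/560 = 0.000006851 W
  P_R2 = (11.94 - 11.93)²/1100 = 0.00000002923 W
  P_R3 = (11.93 - 8.767)²/13000 = 0.0007709 W
  P_R4 = (11.98 - 11.94)²/51 = 0.00003231 W
  P_R5 = (11.94 - 11.93)²/1.5 = 0.000001219 W
  P_R6 = (11.93 - 0)²/18000 = 0.007912 W
  P_R7 = (12 - 11.98)²/30 = 0.000019 W
  P_R8 = (11.94 - 11.94)²/24 = 0.0000002669 W
  P_R9 = (11.93 - 11.93)²/7.5 = 0.0000004261 W
  P_R10 = (8.767 - 0)²/36000 = 0.002135 W
P_total = P_R1 + P_R2 + P_R3 + P_R4 + P_R5 + P_R6 + P_R7 + P_R8 + P_R9 + P_R10 = 0.01088 W

Final answer: 0.01088 W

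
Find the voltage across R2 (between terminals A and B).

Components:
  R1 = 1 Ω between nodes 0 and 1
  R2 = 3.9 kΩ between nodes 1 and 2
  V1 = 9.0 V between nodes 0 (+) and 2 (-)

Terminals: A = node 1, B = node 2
R1 and R2 are in series across V1 (node 0 → node 1 → node 2), and the output A–B is taken across R2, so this is a voltage divider.
Series current: I = V1/(R1 + R2) = 9/(1 + 3900) = 9/3901 = 0.002307 A
V_R2 = I × R2 = V1 × R2/(R1 + R2) = 9 × 3900/3901 = 8.998 V

Final answer: 8.998 V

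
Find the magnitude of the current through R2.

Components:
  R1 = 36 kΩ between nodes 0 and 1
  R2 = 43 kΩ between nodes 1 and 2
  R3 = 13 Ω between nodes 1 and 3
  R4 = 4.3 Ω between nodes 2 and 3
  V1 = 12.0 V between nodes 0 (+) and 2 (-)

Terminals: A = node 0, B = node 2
Nodal analysis, taking node 2 as the 0 V reference.
Source V1 fixes V_0 = 12 V.
KCL at each unknown node (sum of currents leaving = 0; resistances in Ω):
  Node 1: (V_1 - 12)/36000 + (V_1 - 0)/43000 + (V_1 - V_3)/13 = 0
  Node 3: (V_3 - V_1)/13 + (V_3 - 0)/4.3 = 0
Collecting terms (coefficients in siemens):
  0.07697·V_1 - 0.07692·V_3 = 0.0003333
  0.3095·V_3 - 0.07692·V_1 = 0
Determinant D = (0.07697)(0.3095) - (-0.07692)(-0.07692) = 0.0179
V_1 = [(0.0003333)(0.3095) - (-0.07692)(0)]/D = 0.005762 V
V_3 = [(0.07697)(0) - (0.0003333)(-0.07692)]/D = 0.001432 V
I_R2 = (V_1 - V_2)/R2 = (0.005762 - 0)/43000 = 0.000000134 A
|I_R2| = 0.000000134 A

Final answer: |I_R2| = 1.34e-07 A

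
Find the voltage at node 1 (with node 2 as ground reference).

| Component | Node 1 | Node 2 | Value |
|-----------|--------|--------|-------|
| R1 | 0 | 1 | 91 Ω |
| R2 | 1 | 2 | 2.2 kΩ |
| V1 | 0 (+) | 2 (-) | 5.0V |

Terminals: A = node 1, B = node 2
Nodal analysis, taking node 2 as the 0 V reference.
Source V1 fixes V_0 = 5 V.
KCL at each unknown node (sum of currents leaving = 0; resistances in Ω):
  Node 1: (V_1 - 5)/91 + (V_1 - 0)/2200 = 0
Collecting terms: 0.01144 × V_1 = 0.05495  =>  V_1 = 4.801 V
The requested potential is V_1 = 4.801 V.

Final answer: V_1 = 4.801 V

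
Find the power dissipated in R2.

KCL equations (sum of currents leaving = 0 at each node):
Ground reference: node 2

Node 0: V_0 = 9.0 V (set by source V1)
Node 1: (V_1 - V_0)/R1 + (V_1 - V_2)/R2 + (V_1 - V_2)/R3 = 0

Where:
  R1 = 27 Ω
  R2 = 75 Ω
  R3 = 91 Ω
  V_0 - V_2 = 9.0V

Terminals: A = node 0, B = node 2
Nodal analysis, taking node 2 as the 0 V reference.
Source V1 fixes V_0 = 9 V.
KCL at each unknown node (sum of currents leaving = 0; resistances in Ω):
  Node 1: (V_1 - 9)/27 + (V_1 - 0)/75 + (V_1 - 0)/91 = 0
Collecting terms: 0.06136 × V_1 = 0.3333  =>  V_1 = 5.432 V
I_R2 = (V_1 - V_2)/R2 = (5.432 - 0)/75 = 0.07243 A
P_R2 = I_R2² × R2 = (0.07243)² × 75 = 0.3935 W

Final answer: 0.3935 W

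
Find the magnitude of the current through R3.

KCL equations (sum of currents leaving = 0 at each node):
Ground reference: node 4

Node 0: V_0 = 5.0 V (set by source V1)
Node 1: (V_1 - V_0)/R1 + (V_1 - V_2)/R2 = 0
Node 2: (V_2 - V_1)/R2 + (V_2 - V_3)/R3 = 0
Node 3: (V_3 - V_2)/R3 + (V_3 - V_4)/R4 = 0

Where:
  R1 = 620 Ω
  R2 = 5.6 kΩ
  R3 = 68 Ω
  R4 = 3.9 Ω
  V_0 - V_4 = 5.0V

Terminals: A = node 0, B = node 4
Nodal analysis, taking node 4 as the 0 V reference.
Source V1 fixes V_0 = 5 V.
KCL at each unknown node (sum of currents leaving = 0; resistances in Ω):
  Node 1: (V_1 - 5)/620 + (V_1 - V_2)/5600 = 0
  Node 2: (V_2 - V_1)/5600 + (V_2 - V_3)/68 = 0
  Node 3: (V_3 - V_2)/68 + (V_3 - 0)/3.9 = 0
Collecting terms (coefficients in siemens):
  0.001791·V_1 - 0.0001786·V_2 = 0.008065
  0.01488·V_2 - 0.0001786·V_1 - 0.01471·V_3 = 0
  0.2711·V_3 - 0.01471·V_2 = 0
Solving these 3 simultaneous equations (Gaussian elimination) gives:
  V_1 = 4.507 V, V_2 = 0.05714 V, V_3 = 0.003099 V
I_R3 = (V_2 - V_3)/R3 = (0.05714 - 0.003099)/68 = 0.0007947 A
|I_R3| = 0.0007947 A

Final answer: |I_R3| = 0.0007947 A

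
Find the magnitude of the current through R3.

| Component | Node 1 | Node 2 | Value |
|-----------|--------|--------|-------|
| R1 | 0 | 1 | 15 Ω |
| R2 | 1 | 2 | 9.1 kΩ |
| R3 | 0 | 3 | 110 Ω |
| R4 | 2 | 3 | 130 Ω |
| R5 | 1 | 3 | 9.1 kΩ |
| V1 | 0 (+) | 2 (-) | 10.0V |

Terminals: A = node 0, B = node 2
Nodal analysis, taking node 2 as the 0 V reference.
Source V1 fixes V_0 = 10 V.
KCL at each unknown node (sum of currents leaving = 0; resistances in Ω):
  Node 1: (V_1 - 10)/15 + (V_1 - 0)/9100 + (V_1 - V_3)/9100 = 0
  Node 3: (V_3 - 10)/110 + (V_3 - 0)/130 + (V_3 - V_1)/9100 = 0
Collecting terms (coefficients in siemens):
  0.06689·V_1 - 0.0001099·V_3 = 0.6667
  0.01689·V_3 - 0.0001099·V_1 = 0.09091
Determinant D = (0.06689)(0.01689) - (-0.0001099)(-0.0001099) = 0.00113
V_1 = [(0.6667)(0.01689) - (-0.0001099)(0.09091)]/D = 9.976 V
V_3 = [(0.06689)(0.09091) - (0.6667)(-0.0001099)]/D = 5.446 V
I_R3 = (V_0 - V_3)/R3 = (10 - 5.446)/110 = 0.0414 A
|I_R3| = 0.0414 A

Final answer: |I_R3| = 0.0414 A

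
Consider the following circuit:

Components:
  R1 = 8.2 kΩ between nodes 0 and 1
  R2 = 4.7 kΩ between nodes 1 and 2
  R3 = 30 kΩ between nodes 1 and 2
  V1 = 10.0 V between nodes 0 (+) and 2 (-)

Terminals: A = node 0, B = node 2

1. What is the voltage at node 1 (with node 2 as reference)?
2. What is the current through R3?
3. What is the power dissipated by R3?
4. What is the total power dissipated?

Nodal analysis, taking node 2 as the 0 V reference.
Source V1 fixes V_0 = 10 V.
KCL at each unknown node (sum of currents leaving = 0; resistances in Ω):
  Node 1: (V_1 - 10)/8200 + (V_1 - 0)/4700 + (V_1 - 0)/30000 = 0
Collecting terms: 0.0003681 × V_1 = 0.00122  =>  V_1 = 3.313 V
Part 1:
  Read off the nodal solution: V_1 = 3.313 V
Part 2:
  I_R3 = (V_1 - V_2)/R3 = (3.313 - 0)/30000 = 0.0001104 A
  Magnitude: I_R3 = 0.0001104 A
Part 3:
  I_R3 = (V_1 - V_2)/R3 = (3.313 - 0)/30000 = 0.0001104 A
  P_R3 = I_R3² × R3 = (0.0001104)² × 30000 = 0.000366 W
Part 4:
  Power in each resistor, P = (ΔV)²/R:
    P_R1 = (10 - 3.313)²/8200 = 0.005452 W
    P_R2 = (3.313 - 0)²/4700 = 0.002336 W
    P_R3 = (3.313 - 0)²/30000 = 0.000366 W
  P_total = P_R1 + P_R2 + P_R3 = 0.008154 W

Final answers:
1. V_1 = 3.313 V
2. I_R3 = 0.0001104 A
3. P_R3 = 0.000366 W
4. P_total = 0.008154 W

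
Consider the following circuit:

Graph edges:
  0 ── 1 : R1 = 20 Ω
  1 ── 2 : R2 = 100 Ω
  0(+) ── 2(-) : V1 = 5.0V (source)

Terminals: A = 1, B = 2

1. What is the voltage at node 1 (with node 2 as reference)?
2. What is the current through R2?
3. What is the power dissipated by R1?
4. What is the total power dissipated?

Nodal analysis, taking node 2 as the 0 V reference.
Source V1 fixes V_0 = 5 V.
KCL at each unknown node (sum of currents leaving = 0; resistances in Ω):
  Node 1: (V_1 - 5)/20 + (V_1 - 0)/100 = 0
Collecting terms: 0.06 × V_1 = 0.25  =>  V_1 = 4.167 V
Part 1:
  Read off the nodal solution: V_1 = 4.167 V
Part 2:
  I_R2 = (V_1 - V_2)/R2 = (4.167 - 0)/100 = 0.04167 A
  Magnitude: I_R2 = 0.04167 A
Part 3:
  I_R1 = (V_0 - V_1)/R1 = (5 - 4.167)/20 = 0.04167 A
  P_R1 = I_R1² × R1 = (0.04167)² × 20 = 0.03472 W
Part 4:
  Power in each resistor, P = (ΔV)²/R:
    P_R1 = (5 - 4.167)²/20 = 0.03472 W
    P_R2 = (4.167 - 0)²/100 = 0.1736 W
  P_total = P_R1 + P_R2 = 0.2083 W

Final answers:
1. V_1 = 4.167 V
2. I_R2 = 0.04167 A
3. P_R1 = 0.03472 W
4. P_total = 0.2083 W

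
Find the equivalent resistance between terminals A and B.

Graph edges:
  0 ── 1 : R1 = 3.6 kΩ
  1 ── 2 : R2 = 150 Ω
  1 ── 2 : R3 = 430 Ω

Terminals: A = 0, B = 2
Reduce the network between node 0 (A) and node 2 (B) by series/parallel combination:
  Rp1 = R2 ‖ R3 (parallel, both between nodes 1 and 2) = 1/(1/150 + 1/430) = 111.2 Ω
  Rs1 = R1 + Rp1 (series, joined only at node 1) = 3600 + 111.2 = 3711 Ω
R_eq = 3.711 kΩ

Final answer: 3.711 kΩ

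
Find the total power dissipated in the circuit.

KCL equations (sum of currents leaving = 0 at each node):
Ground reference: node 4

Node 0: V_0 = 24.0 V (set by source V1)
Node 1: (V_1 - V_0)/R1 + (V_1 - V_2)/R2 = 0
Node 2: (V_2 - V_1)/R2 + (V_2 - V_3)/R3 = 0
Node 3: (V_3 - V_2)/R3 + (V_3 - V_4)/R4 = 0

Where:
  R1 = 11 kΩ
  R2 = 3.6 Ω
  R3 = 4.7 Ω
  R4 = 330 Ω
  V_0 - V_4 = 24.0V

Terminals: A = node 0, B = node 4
Nodal analysis, taking node 4 as the 0 V reference.
Source V1 fixes V_0 = 24 V.
KCL at each unknown node (sum of currents leaving = 0; resistances in Ω):
  Node 1: (V_1 - 24)/11000 + (V_1 - V_2)/3.6 = 0
  Node 2: (V_2 - V_1)/3.6 + (V_2 - V_3)/4.7 = 0
  Node 3: (V_3 - V_2)/4.7 + (V_3 - 0)/330 = 0
Collecting terms (coefficients in siemens):
  0.2779·V_1 - 0.2778·V_2 = 0.002182
  0.4905·V_2 - 0.2778·V_1 - 0.2128·V_3 = 0
  0.2158·V_3 - 0.2128·V_2 = 0
Solving these 3 simultaneous equations (Gaussian elimination) gives:
  V_1 = 0.7161 V, V_2 = 0.7085 V, V_3 = 0.6985 V
Power in each resistor, P = (ΔV)²/R:
  P_R1 = (24 - 0.7161)²/11000 = 0.04929 W
  P_R2 = (0.7161 - 0.7085)²/3.6 = 0.00001613 W
  P_R3 = (0.7085 - 0.6985)²/4.7 = 0.00002106 W
  P_R4 = (0.6985 - 0)²/330 = 0.001479 W
P_total = P_R1 + P_R2 + P_R3 + P_R4 = 0.0508 W

Final answer: 0.0508 W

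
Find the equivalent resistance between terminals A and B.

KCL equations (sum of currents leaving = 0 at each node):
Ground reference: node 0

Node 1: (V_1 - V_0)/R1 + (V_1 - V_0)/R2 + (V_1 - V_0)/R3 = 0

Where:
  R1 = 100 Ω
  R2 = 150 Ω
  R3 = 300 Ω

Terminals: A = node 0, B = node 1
Reduce the network between node 0 (A) and node 1 (B) by series/parallel combination:
  Rp1 = R1 ‖ R2 ‖ R3 (parallel, all between nodes 0 and 1) = 1/(1/100 + 1/150 + 1/300) = 50 Ω
R_eq = 50 Ω

Final answer: 50 Ω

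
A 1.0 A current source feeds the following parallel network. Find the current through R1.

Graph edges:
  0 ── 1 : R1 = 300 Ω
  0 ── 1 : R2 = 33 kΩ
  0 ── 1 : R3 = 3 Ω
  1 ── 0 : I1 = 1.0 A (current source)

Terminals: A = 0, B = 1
All resistors sit directly between nodes 0 and 1, so they are in parallel and share one voltage V; the full source current 1 A splits among them.
1/R_par = 1/300 + 1/33000 + 1/3 = 0.3367 S  =>  R_par = 2.97 Ω
V = I × R_par = 1 × 2.97 = 2.97 V
I_R1 = V/R1 = 2.97/300 = 0.0099 A

Final answer: 0.0099 A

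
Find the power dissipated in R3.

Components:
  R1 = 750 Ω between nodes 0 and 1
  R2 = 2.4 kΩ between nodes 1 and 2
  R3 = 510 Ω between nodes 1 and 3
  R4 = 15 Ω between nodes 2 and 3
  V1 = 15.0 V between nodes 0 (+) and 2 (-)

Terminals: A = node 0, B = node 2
Nodal analysis, taking node 2 as the 0 V reference.
Source V1 fixes V_0 = 15 V.
KCL at each unknown node (sum of currents leaving = 0; resistances in Ω):
  Node 1: (V_1 - 15)/750 + (V_1 - 0)/2400 + (V_1 - V_3)/510 = 0
  Node 3: (V_3 - V_1)/510 + (V_3 - 0)/15 = 0
Collecting terms (coefficients in siemens):
  0.003711·V_1 - 0.001961·V_3 = 0.02
  0.06863·V_3 - 0.001961·V_1 = 0
Determinant D = (0.003711)(0.06863) - (-0.001961)(-0.001961) = 0.0002508
V_1 = [(0.02)(0.06863) - (-0.001961)(0)]/D = 5.472 V
V_3 = [(0.003711)(0) - (0.02)(-0.001961)]/D = 0.1564 V
I_R3 = (V_1 - V_3)/R3 = (5.472 - 0.1564)/510 = 0.01042 A
P_R3 = I_R3² × R3 = (0.01042)² × 510 = 0.05541 W

Final answer: 0.05541 W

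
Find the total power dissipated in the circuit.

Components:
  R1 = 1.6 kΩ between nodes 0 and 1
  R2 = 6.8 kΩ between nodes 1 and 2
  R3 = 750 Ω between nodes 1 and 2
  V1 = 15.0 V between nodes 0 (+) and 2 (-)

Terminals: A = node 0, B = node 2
Nodal analysis, taking node 2 as the 0 V reference.
Source V1 fixes V_0 = 15 V.
KCL at each unknown node (sum of currents leaving = 0; resistances in Ω):
  Node 1: (V_1 - 15)/1600 + (V_1 - 0)/6800 + (V_1 - 0)/750 = 0
Collecting terms: 0.002105 × V_1 = 0.009375  =>  V_1 = 4.453 V
Power in each resistor, P = (ΔV)²/R:
  P_R1 = (15 - 4.453)²/1600 = 0.06953 W
  P_R2 = (4.453 - 0)²/6800 = 0.002916 W
  P_R3 = (4.453 - 0)²/750 = 0.02644 W
P_total = P_R1 + P_R2 + P_R3 = 0.09888 W

Final answer: 0.09888 W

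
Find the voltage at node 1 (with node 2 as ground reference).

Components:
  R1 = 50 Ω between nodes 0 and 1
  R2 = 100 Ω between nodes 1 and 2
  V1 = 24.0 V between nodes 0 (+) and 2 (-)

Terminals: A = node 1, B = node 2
Nodal analysis, taking node 2 as the 0 V reference.
Source V1 fixes V_0 = 24 V.
KCL at each unknown node (sum of currents leaving = 0; resistances in Ω):
  Node 1: (V_1 - 24)/50 + (V_1 - 0)/100 = 0
Collecting terms: 0.03 × V_1 = 0.48  =>  V_1 = 16 V
The requested potential is V_1 = 16 V.

Final answer: V_1 = 16 V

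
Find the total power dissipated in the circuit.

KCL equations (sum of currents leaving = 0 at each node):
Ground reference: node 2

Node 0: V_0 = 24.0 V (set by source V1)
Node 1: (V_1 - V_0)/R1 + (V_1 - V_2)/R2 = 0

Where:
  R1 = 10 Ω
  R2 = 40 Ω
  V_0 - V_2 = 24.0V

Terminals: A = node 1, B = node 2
Nodal analysis, taking node 2 as the 0 V reference.
Source V1 fixes V_0 = 24 V.
KCL at each unknown node (sum of currents leaving = 0; resistances in Ω):
  Node 1: (V_1 - 24)/10 + (V_1 - 0)/40 = 0
Collecting terms: 0.125 × V_1 = 2.4  =>  V_1 = 19.2 V
Power in each resistor, P = (ΔV)²/R:
  P_R1 = (24 - 19.2)²/10 = 2.304 W
  P_R2 = (19.2 - 0)²/40 = 9.216 W
P_total = P_R1 + P_R2 = 11.52 W

Final answer: 11.52 W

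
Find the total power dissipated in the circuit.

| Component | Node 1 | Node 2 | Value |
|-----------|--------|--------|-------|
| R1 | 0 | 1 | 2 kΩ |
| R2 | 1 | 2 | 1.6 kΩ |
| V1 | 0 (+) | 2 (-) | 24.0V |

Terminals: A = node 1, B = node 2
Nodal analysis, taking node 2 as the 0 V reference.
Source V1 fixes V_0 = 24 V.
KCL at each unknown node (sum of currents leaving = 0; resistances in Ω):
  Node 1: (V_1 - 24)/2000 + (V_1 - 0)/1600 = 0
Collecting terms: 0.001125 × V_1 = 0.012  =>  V_1 = 10.67 V
Power in each resistor, P = (ΔV)²/R:
  P_R1 = (24 - 10.67)²/2000 = 0.08889 W
  P_R2 = (10.67 - 0)²/1600 = 0.07111 W
P_total = P_R1 + P_R2 = 0.16 W

Final answer: 0.16 W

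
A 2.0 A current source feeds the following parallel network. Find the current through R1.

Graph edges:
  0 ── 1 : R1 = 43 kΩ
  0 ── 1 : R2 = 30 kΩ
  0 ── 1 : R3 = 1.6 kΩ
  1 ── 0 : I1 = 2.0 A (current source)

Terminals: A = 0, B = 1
All resistors sit directly between nodes 0 and 1, so they are in parallel and share one voltage V; the full source current 2 A splits among them.
1/R_par = 1/43000 + 1/30000 + 1/1600 = 0.0006816 S  =>  R_par = 1467 Ω
V = I × R_par = 2 × 1467 = 2934 V
I_R1 = V/R1 = 2934/43000 = 0.06824 A

Final answer: 0.06824 A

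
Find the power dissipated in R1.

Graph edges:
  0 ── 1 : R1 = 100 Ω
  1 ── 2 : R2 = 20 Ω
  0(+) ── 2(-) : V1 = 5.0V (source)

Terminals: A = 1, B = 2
Nodal analysis, taking node 2 as the 0 V reference.
Source V1 fixes V_0 = 5 V.
KCL at each unknown node (sum of currents leaving = 0; resistances in Ω):
  Node 1: (V_1 - 5)/100 + (V_1 - 0)/20 = 0
Collecting terms: 0.06 × V_1 = 0.05  =>  V_1 = 0.8333 V
I_R1 = (V_0 - V_1)/R1 = (5 - 0.8333)/100 = 0.04167 A
P_R1 = I_R1² × R1 = (0.04167)² × 100 = 0.1736 W

Final answer: 0.1736 W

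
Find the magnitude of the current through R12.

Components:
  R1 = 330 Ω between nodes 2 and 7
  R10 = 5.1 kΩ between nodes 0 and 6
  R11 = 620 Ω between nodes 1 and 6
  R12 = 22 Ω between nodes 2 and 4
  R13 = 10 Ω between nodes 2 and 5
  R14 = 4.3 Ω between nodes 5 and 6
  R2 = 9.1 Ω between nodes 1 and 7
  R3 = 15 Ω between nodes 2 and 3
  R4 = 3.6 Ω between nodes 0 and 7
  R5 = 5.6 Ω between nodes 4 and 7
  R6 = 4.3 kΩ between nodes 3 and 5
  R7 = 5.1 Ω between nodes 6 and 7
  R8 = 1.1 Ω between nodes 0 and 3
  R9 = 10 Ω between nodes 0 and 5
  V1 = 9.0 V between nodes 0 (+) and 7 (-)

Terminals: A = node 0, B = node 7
Nodal analysis, taking node 7 as the 0 V reference.
Source V1 fixes V_0 = 9 V.
KCL at each unknown node (sum of currents leaving = 0; resistances in Ω):
  Node 1: (V_1 - 0)/9.1 + (V_1 - V_6)/620 = 0
  Node 2: (V_2 - 0)/330 + (V_2 - V_3)/15 + (V_2 - V_4)/22 + (V_2 - V_5)/10 = 0
  Node 3: (V_3 - V_2)/15 + (V_3 - V_5)/4300 + (V_3 - 9)/1.1 = 0
  Node 4: (V_4 - 0)/5.6 + (V_4 - V_2)/22 = 0
  Node 5: (V_5 - V_3)/4300 + (V_5 - 9)/10 + (V_5 - V_2)/10 + (V_5 - V_6)/4.3 = 0
  Node 6: (V_6 - 0)/5.1 + (V_6 - 9)/5100 + (V_6 - V_1)/620 + (V_6 - V_5)/4.3 = 0
Collecting terms (coefficients in siemens):
  0.1115·V_1 - 0.001613·V_6 = 0
  0.2152·V_2 - 0.06667·V_3 - 0.04545·V_4 - 0.1·V_5 = 0
  0.976·V_3 - 0.06667·V_2 - 0.0002326·V_5 = 8.182
  0.224·V_4 - 0.04545·V_2 = 0
  0.4328·V_5 - 0.1·V_2 - 0.0002326·V_3 - 0.2326·V_6 = 0.9
  0.4304·V_6 - 0.001613·V_1 - 0.2326·V_5 = 0.001765
Solving these 6 simultaneous equations (Gaussian elimination) gives:
  V_1 = 0.03589 V, V_2 = 5.052 V, V_3 = 8.729 V, V_4 = 1.025 V
  V_5 = 4.585 V, V_6 = 2.481 V
I_R12 = (V_2 - V_4)/R12 = (5.052 - 1.025)/22 = 0.1831 A
|I_R12| = 0.1831 A

Final answer: |I_R12| = 0.1831 A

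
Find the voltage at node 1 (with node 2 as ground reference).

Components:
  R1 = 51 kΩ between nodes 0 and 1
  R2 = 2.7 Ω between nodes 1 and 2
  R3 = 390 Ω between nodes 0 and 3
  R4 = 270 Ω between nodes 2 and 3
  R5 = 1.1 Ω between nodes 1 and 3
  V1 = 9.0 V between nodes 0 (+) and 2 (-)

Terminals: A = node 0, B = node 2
Nodal analysis, taking node 2 as the 0 V reference.
Source V1 fixes V_0 = 9 V.
KCL at each unknown node (sum of currents leaving = 0; resistances in Ω):
  Node 1: (V_1 - 9)/51000 + (V_1 - 0)/2.7 + (V_1 - V_3)/1.1 = 0
  Node 3: (V_3 - 9)/390 + (V_3 - 0)/270 + (V_3 - V_1)/1.1 = 0
Collecting terms (coefficients in siemens):
  1.279·V_1 - 0.9091·V_3 = 0.0001765
  0.9154·V_3 - 0.9091·V_1 = 0.02308
Determinant D = (1.279)(0.9154) - (-0.9091)(-0.9091) = 0.3447
V_1 = [(0.0001765)(0.9154) - (-0.9091)(0.02308)]/D = 0.06132 V
V_3 = [(1.279)(0.02308) - (0.0001765)(-0.9091)]/D = 0.08611 V
The requested potential is V_1 = 0.06132 V.

Final answer: V_1 = 0.06132 V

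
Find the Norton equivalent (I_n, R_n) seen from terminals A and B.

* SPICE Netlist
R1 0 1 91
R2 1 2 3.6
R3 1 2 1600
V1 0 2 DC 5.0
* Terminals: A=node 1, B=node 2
Find the Thévenin equivalent first; then I_n = V_th/R_th and R_n = R_th.
Step 1 — V_th is the open-circuit voltage V_A - V_B (nothing connected across the terminals).
Nodal analysis, taking node 2 as the 0 V reference.
Source V1 fixes V_0 = 5 V.
KCL at each unknown node (sum of currents leaving = 0; resistances in Ω):
  Node 1: (V_1 - 5)/91 + (V_1 - 0)/3.6 + (V_1 - 0)/1600 = 0
Collecting terms: 0.2894 × V_1 = 0.05495  =>  V_1 = 0.1899 V
V_th = V_1 - V_2 = 0.1899 - 0 = 0.1899 V
Step 2 — R_th: zero the source — replace V1 by a short circuit (node 2 merges into node 0) — and find the resistance seen between A (node 1) and B (node 0).
Reduce the network between node 1 (A) and node 0 (B) by series/parallel combination:
  Rp1 = R1 ‖ R2 ‖ R3 (parallel, all between nodes 0 and 1) = 1/(1/91 + 1/3.6 + 1/1600) = 3.456 Ω
R_th = 3.456 Ω
I_n = V_th/R_th = 0.1899/3.456 = 0.05495 A, and R_n = R_th = 3.456 Ω

Final answer: I_n = 0.05495 A, R_n = 3.456 Ω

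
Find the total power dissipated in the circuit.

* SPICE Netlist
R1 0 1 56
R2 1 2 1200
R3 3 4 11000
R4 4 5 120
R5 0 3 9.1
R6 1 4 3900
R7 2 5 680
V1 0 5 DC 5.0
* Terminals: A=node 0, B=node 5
Nodal analysis, taking node 5 as the 0 V reference.
Source V1 fixes V_0 = 5 V.
KCL at each unknown node (sum of currents leaving = 0; resistances in Ω):
  Node 1: (V_1 - 5)/56 + (V_1 - V_2)/1200 + (V_1 - V_4)/3900 = 0
  Node 2: (V_2 - V_1)/1200 + (V_2 - 0)/680 = 0
  Node 3: (V_3 - V_4)/11000 + (V_3 - 5)/9.1 = 0
  Node 4: (V_4 - V_3)/11000 + (V_4 - 0)/120 + (V_4 - V_1)/3900 = 0
Collecting terms (coefficients in siemens):
  0.01895·V_1 - 0.0008333·V_2 - 0.0002564·V_4 = 0.08929
  0.002304·V_2 - 0.0008333·V_1 = 0
  0.11·V_3 - 0.00009091·V_4 = 0.5495
  0.008681·V_4 - 0.0002564·V_1 - 0.00009091·V_3 = 0
Solving these 4 simultaneous equations (Gaussian elimination) gives:
  V_1 = 4.791 V, V_2 = 1.733 V, V_3 = 4.996 V, V_4 = 0.1938 V
Power in each resistor, P = (ΔV)²/R:
  P_R1 = (5 - 4.791)²/56 = 0.000778 W
  P_R2 = (4.791 - 1.733)²/1200 = 0.007794 W
  P_R3 = (4.996 - 0.1938)²/11000 = 0.002096 W
  P_R4 = (0.1938 - 0)²/120 = 0.0003131 W
  P_R5 = (5 - 4.996)²/9.1 = 0.000001734 W
  P_R6 = (4.791 - 0.1938)²/3900 = 0.00542 W
  P_R7 = (1.733 - 0)²/680 = 0.004417 W
P_total = P_R1 + P_R2 + P_R3 + P_R4 + P_R5 + P_R6 + P_R7 = 0.02082 W

Final answer: 0.02082 W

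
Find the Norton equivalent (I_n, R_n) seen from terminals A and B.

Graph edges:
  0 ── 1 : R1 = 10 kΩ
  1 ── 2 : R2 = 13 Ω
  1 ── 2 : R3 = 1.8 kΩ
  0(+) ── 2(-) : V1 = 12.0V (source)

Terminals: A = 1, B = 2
Find the Thévenin equivalent first; then I_n = V_th/R_th and R_n = R_th.
Step 1 — V_th is the open-circuit voltage V_A - V_B (nothing connected across the terminals).
Nodal analysis, taking node 2 as the 0 V reference.
Source V1 fixes V_0 = 12 V.
KCL at each unknown node (sum of currents leaving = 0; resistances in Ω):
  Node 1: (V_1 - 12)/10000 + (V_1 - 0)/13 + (V_1 - 0)/1800 = 0
Collecting terms: 0.07758 × V_1 = 0.0012  =>  V_1 = 0.01547 V
V_th = V_1 - V_2 = 0.01547 - 0 = 0.01547 V
Step 2 — R_th: zero the source — replace V1 by a short circuit (node 2 merges into node 0) — and find the resistance seen between A (node 1) and B (node 0).
Reduce the network between node 1 (A) and node 0 (B) by series/parallel combination:
  Rp1 = R1 ‖ R2 ‖ R3 (parallel, all between nodes 0 and 1) = 1/(1/10000 + 1/13 + 1/1800) = 12.89 Ω
R_th = 12.89 Ω
I_n = V_th/R_th = 0.01547/12.89 = 0.0012 A, and R_n = R_th = 12.89 Ω

Final answer: I_n = 0.0012 A, R_n = 12.89 Ω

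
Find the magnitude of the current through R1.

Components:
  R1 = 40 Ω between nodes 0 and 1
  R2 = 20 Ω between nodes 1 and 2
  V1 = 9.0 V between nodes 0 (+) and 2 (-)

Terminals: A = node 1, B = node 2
Nodal analysis, taking node 2 as the 0 V reference.
Source V1 fixes V_0 = 9 V.
KCL at each unknown node (sum of currents leaving = 0; resistances in Ω):
  Node 1: (V_1 - 9)/40 + (V_1 - 0)/20 = 0
Collecting terms: 0.075 × V_1 = 0.225  =>  V_1 = 3 V
I_R1 = (V_0 - V_1)/R1 = (9 - 3)/40 = 0.15 A
|I_R1| = 0.15 A

Final answer: |I_R1| = 0.15 A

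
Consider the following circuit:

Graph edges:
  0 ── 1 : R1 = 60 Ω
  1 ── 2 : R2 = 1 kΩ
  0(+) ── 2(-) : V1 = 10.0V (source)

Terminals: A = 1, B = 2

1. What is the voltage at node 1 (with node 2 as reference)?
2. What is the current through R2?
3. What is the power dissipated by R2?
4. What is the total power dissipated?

Nodal analysis, taking node 2 as the 0 V reference.
Source V1 fixes V_0 = 10 V.
KCL at each unknown node (sum of currents leaving = 0; resistances in Ω):
  Node 1: (V_1 - 10)/60 + (V_1 - 0)/1000 = 0
Collecting terms: 0.01767 × V_1 = 0.1667  =>  V_1 = 9.434 V
Part 1:
  Read off the nodal solution: V_1 = 9.434 V
Part 2:
  I_R2 = (V_1 - V_2)/R2 = (9.434 - 0)/1000 = 0.009434 A
  Magnitude: I_R2 = 0.009434 A
Part 3:
  I_R2 = (V_1 - V_2)/R2 = (9.434 - 0)/1000 = 0.009434 A
  P_R2 = I_R2² × R2 = (0.009434)² × 1000 = 0.089 W
Part 4:
  Power in each resistor, P = (ΔV)²/R:
    P_R1 = (10 - 9.434)²/60 = 0.00534 W
    P_R2 = (9.434 - 0)²/1000 = 0.089 W
  P_total = P_R1 + P_R2 = 0.09434 W

Final answers:
1. V_1 = 9.434 V
2. I_R2 = 0.009434 A
3. P_R2 = 0.089 W
4. P_total = 0.09434 W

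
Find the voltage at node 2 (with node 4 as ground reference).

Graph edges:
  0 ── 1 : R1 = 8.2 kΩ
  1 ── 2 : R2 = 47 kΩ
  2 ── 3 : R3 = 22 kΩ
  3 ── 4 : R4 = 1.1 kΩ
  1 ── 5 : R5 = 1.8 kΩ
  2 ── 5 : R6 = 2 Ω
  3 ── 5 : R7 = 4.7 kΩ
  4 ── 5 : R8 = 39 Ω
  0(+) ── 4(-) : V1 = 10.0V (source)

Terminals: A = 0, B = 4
Nodal analysis, taking node 4 as the 0 V reference.
Source V1 fixes V_0 = 10 V.
KCL at each unknown node (sum of currents leaving = 0; resistances in Ω):
  Node 1: (V_1 - 10)/8200 + (V_1 - V_2)/47000 + (V_1 - V_5)/1800 = 0
  Node 2: (V_2 - V_1)/47000 + (V_2 - V_3)/22000 + (V_2 - V_5)/2 = 0
  Node 3: (V_3 - V_2)/22000 + (V_3 - 0)/1100 + (V_3 - V_5)/4700 = 0
  Node 5: (V_5 - V_1)/1800 + (V_5 - V_2)/2 + (V_5 - V_3)/4700 + (V_5 - 0)/39 = 0
Collecting terms (coefficients in siemens):
  0.0006988·V_1 - 0.00002128·V_2 - 0.0005556·V_5 = 0.00122
  0.5001·V_2 - 0.00002128·V_1 - 0.00004545·V_3 - 0.5·V_5 = 0
  0.001167·V_3 - 0.00004545·V_2 - 0.0002128·V_5 = 0
  0.5264·V_5 - 0.0005556·V_1 - 0.5·V_2 - 0.0002128·V_3 = 0
Solving these 4 simultaneous equations (Gaussian elimination) gives:
  V_1 = 1.777 V, V_2 = 0.03888 V, V_3 = 0.008587 V, V_5 = 0.0388 V
The requested potential is V_2 = 0.03888 V.

Final answer: V_2 = 0.03888 V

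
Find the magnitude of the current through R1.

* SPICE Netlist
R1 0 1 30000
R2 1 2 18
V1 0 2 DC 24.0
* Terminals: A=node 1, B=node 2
Nodal analysis, taking node 2 as the 0 V reference.
Source V1 fixes V_0 = 24 V.
KCL at each unknown node (sum of currents leaving = 0; resistances in Ω):
  Node 1: (V_1 - 24)/30000 + (V_1 - 0)/18 = 0
Collecting terms: 0.05559 × V_1 = 0.0008  =>  V_1 = 0.01439 V
I_R1 = (V_0 - V_1)/R1 = (24 - 0.01439)/30000 = 0.0007995 A
|I_R1| = 0.0007995 A

Final answer: |I_R1| = 0.0007995 A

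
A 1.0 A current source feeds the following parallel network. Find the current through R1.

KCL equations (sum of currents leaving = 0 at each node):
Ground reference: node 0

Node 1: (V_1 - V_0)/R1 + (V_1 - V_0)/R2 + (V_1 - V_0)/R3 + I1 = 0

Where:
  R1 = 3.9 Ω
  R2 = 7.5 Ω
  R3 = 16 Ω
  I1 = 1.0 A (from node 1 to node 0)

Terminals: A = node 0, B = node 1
All resistors sit directly between nodes 0 and 1, so they are in parallel and share one voltage V; the full source current 1 A splits among them.
1/R_par = 1/3.9 + 1/7.5 + 1/16 = 0.4522 S  =>  R_par = 2.211 Ω
V = I × R_par = 1 × 2.211 = 2.211 V
I_R1 = V/R1 = 2.211/3.9 = 0.567 A

Final answer: 0.567 A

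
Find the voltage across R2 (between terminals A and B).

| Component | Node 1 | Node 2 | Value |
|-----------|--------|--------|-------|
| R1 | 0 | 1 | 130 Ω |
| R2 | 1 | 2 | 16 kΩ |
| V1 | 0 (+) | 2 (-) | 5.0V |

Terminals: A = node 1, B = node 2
R1 and R2 are in series across V1 (node 0 → node 1 → node 2), and the output A–B is taken across R2, so this is a voltage divider.
Series current: I = V1/(R1 + R2) = 5/(130 + 16000) = 5/16130 = 0.00031 A
V_R2 = I × R2 = V1 × R2/(R1 + R2) = 5 × 16000/16130 = 4.96 V

Final answer: 4.96 V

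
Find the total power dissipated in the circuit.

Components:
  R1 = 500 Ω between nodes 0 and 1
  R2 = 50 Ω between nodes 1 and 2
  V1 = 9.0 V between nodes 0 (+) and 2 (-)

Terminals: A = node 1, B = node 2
Nodal analysis, taking node 2 as the 0 V reference.
Source V1 fixes V_0 = 9 V.
KCL at each unknown node (sum of currents leaving = 0; resistances in Ω):
  Node 1: (V_1 - 9)/500 + (V_1 - 0)/50 = 0
Collecting terms: 0.022 × V_1 = 0.018  =>  V_1 = 0.8182 V
Power in each resistor, P = (ΔV)²/R:
  P_R1 = (9 - 0.8182)²/500 = 0.1339 W
  P_R2 = (0.8182 - 0)²/50 = 0.01339 W
P_total = P_R1 + P_R2 = 0.1473 W

Final answer: 0.1473 W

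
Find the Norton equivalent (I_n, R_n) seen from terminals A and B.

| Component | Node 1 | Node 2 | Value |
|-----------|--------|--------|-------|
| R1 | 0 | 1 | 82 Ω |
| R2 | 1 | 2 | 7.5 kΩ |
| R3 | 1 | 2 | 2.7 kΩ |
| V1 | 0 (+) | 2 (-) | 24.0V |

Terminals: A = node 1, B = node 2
Find the Thévenin equivalent first; then I_n = V_th/R_th and R_n = R_th.
Step 1 — V_th is the open-circuit voltage V_A - V_B (nothing connected across the terminals).
Nodal analysis, taking node 2 as the 0 V reference.
Source V1 fixes V_0 = 24 V.
KCL at each unknown node (sum of currents leaving = 0; resistances in Ω):
  Node 1: (V_1 - 24)/82 + (V_1 - 0)/7500 + (V_1 - 0)/2700 = 0
Collecting terms: 0.0127 × V_1 = 0.2927  =>  V_1 = 23.05 V
V_th = V_1 - V_2 = 23.05 - 0 = 23.05 V
Step 2 — R_th: zero the source — replace V1 by a short circuit (node 2 merges into node 0) — and find the resistance seen between A (node 1) and B (node 0).
Reduce the network between node 1 (A) and node 0 (B) by series/parallel combination:
  Rp1 = R1 ‖ R2 ‖ R3 (parallel, all between nodes 0 and 1) = 1/(1/82 + 1/7500 + 1/2700) = 78.75 Ω
R_th = 78.75 Ω
I_n = V_th/R_th = 23.05/78.75 = 0.2927 A, and R_n = R_th = 78.75 Ω

Final answer: I_n = 0.2927 A, R_n = 78.75 Ω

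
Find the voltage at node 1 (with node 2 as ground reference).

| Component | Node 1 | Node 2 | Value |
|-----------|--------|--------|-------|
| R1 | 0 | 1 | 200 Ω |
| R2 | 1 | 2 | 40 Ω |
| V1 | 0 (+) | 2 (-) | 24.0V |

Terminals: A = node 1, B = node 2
Nodal analysis, taking node 2 as the 0 V reference.
Source V1 fixes V_0 = 24 V.
KCL at each unknown node (sum of currents leaving = 0; resistances in Ω):
  Node 1: (V_1 - 24)/200 + (V_1 - 0)/40 = 0
Collecting terms: 0.03 × V_1 = 0.12  =>  V_1 = 4 V
The requested potential is V_1 = 4 V.

Final answer: V_1 = 4 V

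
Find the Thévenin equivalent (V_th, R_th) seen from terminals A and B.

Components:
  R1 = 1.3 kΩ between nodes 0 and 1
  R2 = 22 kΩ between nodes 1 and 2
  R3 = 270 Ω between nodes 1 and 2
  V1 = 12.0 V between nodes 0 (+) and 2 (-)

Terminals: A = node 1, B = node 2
Step 1 — V_th is the open-circuit voltage V_A - V_B (nothing connected across the terminals).
Nodal analysis, taking node 2 as the 0 V reference.
Source V1 fixes V_0 = 12 V.
KCL at each unknown node (sum of currents leaving = 0; resistances in Ω):
  Node 1: (V_1 - 12)/1300 + (V_1 - 0)/22000 + (V_1 - 0)/270 = 0
Collecting terms: 0.004518 × V_1 = 0.009231  =>  V_1 = 2.043 V
V_th = V_1 - V_2 = 2.043 - 0 = 2.043 V
Step 2 — R_th: zero the source — replace V1 by a short circuit (node 2 merges into node 0) — and find the resistance seen between A (node 1) and B (node 0).
Reduce the network between node 1 (A) and node 0 (B) by series/parallel combination:
  Rp1 = R1 ‖ R2 ‖ R3 (parallel, all between nodes 0 and 1) = 1/(1/1300 + 1/22000 + 1/270) = 221.3 Ω
R_th = 221.3 Ω

Final answer: V_th = 2.043 V, R_th = 221.3 Ω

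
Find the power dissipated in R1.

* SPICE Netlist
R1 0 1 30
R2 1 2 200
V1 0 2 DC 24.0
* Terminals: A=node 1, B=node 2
Nodal analysis, taking node 2 as the 0 V reference.
Source V1 fixes V_0 = 24 V.
KCL at each unknown node (sum of currents leaving = 0; resistances in Ω):
  Node 1: (V_1 - 24)/30 + (V_1 - 0)/200 = 0
Collecting terms: 0.03833 × V_1 = 0.8  =>  V_1 = 20.87 V
I_R1 = (V_0 - V_1)/R1 = (24 - 20.87)/30 = 0.1043 A
P_R1 = I_R1² × R1 = (0.1043)² × 30 = 0.3267 W

Final answer: 0.3267 W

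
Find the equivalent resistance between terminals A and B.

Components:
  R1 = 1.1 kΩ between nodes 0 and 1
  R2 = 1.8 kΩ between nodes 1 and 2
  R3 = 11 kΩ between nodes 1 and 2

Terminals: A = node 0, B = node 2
Reduce the network between node 0 (A) and node 2 (B) by series/parallel combination:
  Rp1 = R2 ‖ R3 (parallel, both between nodes 1 and 2) = 1/(1/1800 + 1/11000) = 1547 Ω
  Rs1 = R1 + Rp1 (series, joined only at node 1) = 1100 + 1547 = 2647 Ω
R_eq = 2.647 kΩ

Final answer: 2.647 kΩ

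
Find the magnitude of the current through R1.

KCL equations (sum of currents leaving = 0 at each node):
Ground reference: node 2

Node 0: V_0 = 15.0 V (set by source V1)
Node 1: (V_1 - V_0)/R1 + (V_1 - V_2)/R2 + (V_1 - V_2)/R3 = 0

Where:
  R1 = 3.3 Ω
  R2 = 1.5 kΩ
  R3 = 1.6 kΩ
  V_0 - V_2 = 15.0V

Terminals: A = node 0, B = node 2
Nodal analysis, taking node 2 as the 0 V reference.
Source V1 fixes V_0 = 15 V.
KCL at each unknown node (sum of currents leaving = 0; resistances in Ω):
  Node 1: (V_1 - 15)/3.3 + (V_1 - 0)/1500 + (V_1 - 0)/1600 = 0
Collecting terms: 0.3043 × V_1 = 4.545  =>  V_1 = 14.94 V
I_R1 = (V_0 - V_1)/R1 = (15 - 14.94)/3.3 = 0.01929 A
|I_R1| = 0.01929 A

Final answer: |I_R1| = 0.01929 A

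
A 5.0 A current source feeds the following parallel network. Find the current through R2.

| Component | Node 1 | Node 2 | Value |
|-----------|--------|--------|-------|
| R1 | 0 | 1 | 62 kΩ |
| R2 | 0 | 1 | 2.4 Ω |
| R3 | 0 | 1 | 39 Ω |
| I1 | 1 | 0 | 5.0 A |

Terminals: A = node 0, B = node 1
All resistors sit directly between nodes 0 and 1, so they are in parallel and share one voltage V; the full source current 5 A splits among them.
1/R_par = 1/62000 + 1/2.4 + 1/39 = 0.4423 S  =>  R_par = 2.261 Ω
V = I × R_par = 5 × 2.261 = 11.3 V
I_R2 = V/R2 = 11.3/2.4 = 4.71 A

Final answer: 4.71 A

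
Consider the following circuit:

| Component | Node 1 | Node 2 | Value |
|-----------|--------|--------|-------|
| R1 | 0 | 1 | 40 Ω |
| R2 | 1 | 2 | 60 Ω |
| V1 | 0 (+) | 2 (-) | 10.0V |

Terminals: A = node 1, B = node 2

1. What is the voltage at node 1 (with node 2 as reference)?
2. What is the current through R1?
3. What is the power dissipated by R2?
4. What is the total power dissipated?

Nodal analysis, taking node 2 as the 0 V reference.
Source V1 fixes V_0 = 10 V.
KCL at each unknown node (sum of currents leaving = 0; resistances in Ω):
  Node 1: (V_1 - 10)/40 + (V_1 - 0)/60 = 0
Collecting terms: 0.04167 × V_1 = 0.25  =>  V_1 = 6 V
Part 1:
  Read off the nodal solution: V_1 = 6 V
Part 2:
  I_R1 = (V_0 - V_1)/R1 = (10 - 6)/40 = 0.1 A
  Magnitude: I_R1 = 0.1 A
Part 3:
  I_R2 = (V_1 - V_2)/R2 = (6 - 0)/60 = 0.1 A
  P_R2 = I_R2² × R2 = (0.1)² × 60 = 0.6 W
Part 4:
  Power in each resistor, P = (ΔV)²/R:
    P_R1 = (10 - 6)²/40 = 0.4 W
    P_R2 = (6 - 0)²/60 = 0.6 W
  P_total = P_R1 + P_R2 = 1 W

Final answers:
1. V_1 = 6 V
2. I_R1 = 0.1 A
3. P_R2 = 0.6 W
4. P_total = 1 W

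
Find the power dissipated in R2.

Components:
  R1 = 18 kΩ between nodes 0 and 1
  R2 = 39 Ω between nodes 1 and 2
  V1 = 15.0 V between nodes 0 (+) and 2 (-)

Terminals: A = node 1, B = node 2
Nodal analysis, taking node 2 as the 0 V reference.
Source V1 fixes V_0 = 15 V.
KCL at each unknown node (sum of currents leaving = 0; resistances in Ω):
  Node 1: (V_1 - 15)/18000 + (V_1 - 0)/39 = 0
Collecting terms: 0.0257 × V_1 = 0.0008333  =>  V_1 = 0.03243 V
I_R2 = (V_1 - V_2)/R2 = (0.03243 - 0)/39 = 0.0008315 A
P_R2 = I_R2² × R2 = (0.0008315)² × 39 = 0.00002697 W

Final answer: 2.697e-05 W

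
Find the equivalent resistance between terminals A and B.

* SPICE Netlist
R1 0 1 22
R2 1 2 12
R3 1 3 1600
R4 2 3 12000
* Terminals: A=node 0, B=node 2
Reduce the network between node 0 (A) and node 2 (B) by series/parallel combination:
  Rs1 = R3 + R4 (series, joined only at node 3) = 1600 + 12000 = 13600 Ω
  Rp1 = R2 ‖ Rs1 (parallel, both between nodes 1 and 2) = 1/(1/12 + 1/13600) = 11.99 Ω
  Rs2 = R1 + Rp1 (series, joined only at node 1) = 22 + 11.99 = 33.99 Ω
R_eq = 33.99 Ω

Final answer: 33.99 Ω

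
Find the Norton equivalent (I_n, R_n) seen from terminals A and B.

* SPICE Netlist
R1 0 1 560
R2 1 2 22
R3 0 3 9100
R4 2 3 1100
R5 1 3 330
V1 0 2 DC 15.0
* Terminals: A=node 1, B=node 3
Find the Thévenin equivalent first; then I_n = V_th/R_th and R_n = R_th.
Step 1 — V_th is the open-circuit voltage V_A - V_B (nothing connected across the terminals).
Nodal analysis, taking node 2 as the 0 V reference.
Source V1 fixes V_0 = 15 V.
KCL at each unknown node (sum of currents leaving = 0; resistances in Ω):
  Node 1: (V_1 - 15)/560 + (V_1 - 0)/22 + (V_1 - V_3)/330 = 0
  Node 3: (V_3 - 15)/9100 + (V_3 - 0)/1100 + (V_3 - V_1)/330 = 0
Collecting terms (coefficients in siemens):
  0.05027·V_1 - 0.00303·V_3 = 0.02679
  0.004049·V_3 - 0.00303·V_1 = 0.001648
Determinant D = (0.05027)(0.004049) - (-0.00303)(-0.00303) = 0.0001944
V_1 = [(0.02679)(0.004049) - (-0.00303)(0.001648)]/D = 0.5837 V
V_3 = [(0.05027)(0.001648) - (0.02679)(-0.00303)]/D = 0.8439 V
V_th = V_1 - V_3 = 0.5837 - 0.8439 = -0.2602 V
Step 2 — R_th: zero the source — replace V1 by a short circuit (node 2 merges into node 0) — and find the resistance seen between A (node 1) and B (node 3).
Reduce the network between node 1 (A) and node 3 (B) by series/parallel combination:
  Rp1 = R1 ‖ R2 (parallel, both between nodes 0 and 1) = 1/(1/560 + 1/22) = 21.17 Ω
  Rp2 = R3 ‖ R4 (parallel, both between nodes 0 and 3) = 1/(1/9100 + 1/1100) = 981.4 Ω
  Rs1 = Rp1 + Rp2 (series, joined only at node 0) = 21.17 + 981.4 = 1003 Ω
  Rp3 = R5 ‖ Rs1 (parallel, both between nodes 1 and 3) = 1/(1/330 + 1/1003) = 248.3 Ω
R_th = 248.3 Ω
I_n = V_th/R_th = -0.2602/248.3 = -0.001048 A, and R_n = R_th = 248.3 Ω

Final answer: I_n = -0.001048 A, R_n = 248.3 Ω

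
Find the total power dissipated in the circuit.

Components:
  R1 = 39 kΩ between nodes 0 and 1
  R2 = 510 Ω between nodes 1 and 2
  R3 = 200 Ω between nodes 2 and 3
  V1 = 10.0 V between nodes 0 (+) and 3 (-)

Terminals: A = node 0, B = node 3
Nodal analysis, taking node 3 as the 0 V reference.
Source V1 fixes V_0 = 10 V.
KCL at each unknown node (sum of currents leaving = 0; resistances in Ω):
  Node 1: (V_1 - 10)/39000 + (V_1 - V_2)/510 = 0
  Node 2: (V_2 - V_1)/510 + (V_2 - 0)/200 = 0
Collecting terms (coefficients in siemens):
  0.001986·V_1 - 0.001961·V_2 = 0.0002564
  0.006961·V_2 - 0.001961·V_1 = 0
Determinant D = (0.001986)(0.006961) - (-0.001961)(-0.001961) = 0.000009982
V_1 = [(0.0002564)(0.006961) - (-0.001961)(0)]/D = 0.1788 V
V_2 = [(0.001986)(0) - (0.0002564)(-0.001961)]/D = 0.05037 V
Power in each resistor, P = (ΔV)²/R:
  P_R1 = (10 - 0.1788)²/39000 = 0.002473 W
  P_R2 = (0.1788 - 0.05037)²/510 = 0.00003234 W
  P_R3 = (0.05037 - 0)²/200 = 0.00001268 W
P_total = P_R1 + P_R2 + P_R3 = 0.002518 W

Final answer: 0.002518 W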